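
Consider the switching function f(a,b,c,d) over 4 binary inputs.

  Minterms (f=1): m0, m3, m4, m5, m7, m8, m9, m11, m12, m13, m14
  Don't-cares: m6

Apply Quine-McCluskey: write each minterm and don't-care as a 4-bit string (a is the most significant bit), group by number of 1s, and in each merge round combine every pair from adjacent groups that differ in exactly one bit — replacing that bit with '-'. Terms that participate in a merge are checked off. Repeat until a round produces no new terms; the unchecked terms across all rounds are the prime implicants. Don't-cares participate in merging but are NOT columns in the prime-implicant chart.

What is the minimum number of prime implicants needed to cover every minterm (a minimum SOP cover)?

5

Round 0: 0000✓ 0011✓ 0100✓ 0101✓ 0110✓ 0111✓ 1000✓ 1001✓ 1011✓ 1100✓ 1101✓ 1110✓
Round 1: -000✓ -011 -100✓ -101✓ -110✓ 0-00✓ 0-11 01-0✓ 01-1✓ 010-✓ 011-✓ 1-00✓ 1-01✓ 10-1 100-✓ 11-0✓ 110-✓
Round 2: --00 -1-0 -10- 01-- 1-0-
PIs = {--00, -011, -1-0, -10-, 0-11, 01--, 1-0-, 10-1}
Coverage chart:
  m0: --00 ←essential
  m3: -011,0-11
  m4: --00,-1-0,-10-,01--
  m5: -10-,01--
  m7: 0-11,01--
  m8: --00,1-0-
  m9: 1-0-,10-1
  m11: -011,10-1
  m12: --00,-1-0,-10-,1-0-
  m13: -10-,1-0-
  m14: -1-0 ←essential
Essential: --00, -1-0
Petrick residual → -011, 01--, 1-0-
Min cover (5 terms): c'd' + b'cd + bd' + a'b + ac'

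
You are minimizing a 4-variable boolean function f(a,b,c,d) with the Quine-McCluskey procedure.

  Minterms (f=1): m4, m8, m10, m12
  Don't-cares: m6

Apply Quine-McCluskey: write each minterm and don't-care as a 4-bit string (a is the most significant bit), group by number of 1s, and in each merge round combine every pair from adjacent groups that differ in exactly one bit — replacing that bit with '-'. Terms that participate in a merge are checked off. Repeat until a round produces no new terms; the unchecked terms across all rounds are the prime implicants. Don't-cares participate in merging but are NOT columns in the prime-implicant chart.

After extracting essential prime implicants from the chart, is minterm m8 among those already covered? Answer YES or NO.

YES

size-2^0 implicants → 0100(✓)  0110(✓)  1000(✓)  1010(✓)  1100(✓)
size-2^1 implicants → -100  01-0  1-00  10-0
Unchecked terms (primes): -100, 01-0, 1-00, 10-0
Minterm coverage:
  m4 ⊆ -100,01-0
  m8 ⊆ 1-00,10-0
  m10 ⊆ 10-0 [E]
  m12 ⊆ -100,1-00
E = {10-0}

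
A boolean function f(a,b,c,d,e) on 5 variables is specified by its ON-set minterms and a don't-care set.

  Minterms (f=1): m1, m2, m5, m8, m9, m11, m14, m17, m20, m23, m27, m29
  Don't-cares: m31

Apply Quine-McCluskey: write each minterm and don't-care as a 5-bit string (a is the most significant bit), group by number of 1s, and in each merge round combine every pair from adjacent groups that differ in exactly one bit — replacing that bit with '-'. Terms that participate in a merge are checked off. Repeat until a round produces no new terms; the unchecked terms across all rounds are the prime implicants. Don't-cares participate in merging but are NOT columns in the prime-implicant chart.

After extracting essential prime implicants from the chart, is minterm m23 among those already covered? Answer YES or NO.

YES

size-2^0 implicants → 00001(✓)  00010  00101(✓)  01000(✓)  01001(✓)  01011(✓)  01110  10001(✓)  10100  10111(✓)  11011(✓)  11101(✓)  11111(✓)
size-2^1 implicants → -0001  -1011  0-001  00-01  010-1  0100-  1-111  11-11  111-1
Unchecked terms (primes): -0001, -1011, 0-001, 00-01, 00010, 010-1, 0100-, 01110, 1-111, 10100, 11-11, 111-1
Minterm coverage:
  m1 ⊆ -0001,0-001,00-01
  m2 ⊆ 00010 [E]
  m5 ⊆ 00-01 [E]
  m8 ⊆ 0100- [E]
  m9 ⊆ 0-001,010-1,0100-
  m11 ⊆ -1011,010-1
  m14 ⊆ 01110 [E]
  m17 ⊆ -0001 [E]
  m20 ⊆ 10100 [E]
  m23 ⊆ 1-111 [E]
  m27 ⊆ -1011,11-11
  m29 ⊆ 111-1 [E]
E = {-0001, 00-01, 00010, 0100-, 01110, 1-111, 10100, 111-1}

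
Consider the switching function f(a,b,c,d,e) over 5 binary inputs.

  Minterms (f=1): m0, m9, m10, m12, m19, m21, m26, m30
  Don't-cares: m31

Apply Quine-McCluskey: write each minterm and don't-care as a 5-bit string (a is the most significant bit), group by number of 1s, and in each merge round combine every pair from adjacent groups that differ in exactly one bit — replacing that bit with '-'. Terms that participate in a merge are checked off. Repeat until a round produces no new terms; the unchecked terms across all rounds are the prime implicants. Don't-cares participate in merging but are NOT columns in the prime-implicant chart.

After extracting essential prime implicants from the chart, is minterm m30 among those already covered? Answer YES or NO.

size-2^0 implicants → 00000  01001  01010(✓)  01100  10011  10101  11010(✓)  11110(✓)  11111(✓)
size-2^1 implicants → -1010  11-10  1111-
Unchecked terms (primes): -1010, 00000, 01001, 01100, 10011, 10101, 11-10, 1111-
Minterm coverage:
  m0 ⊆ 00000 [E]
  m9 ⊆ 01001 [E]
  m10 ⊆ -1010 [E]
  m12 ⊆ 01100 [E]
  m19 ⊆ 10011 [E]
  m21 ⊆ 10101 [E]
  m26 ⊆ -1010,11-10
  m30 ⊆ 11-10,1111-
E = {-1010, 00000, 01001, 01100, 10011, 10101}

NO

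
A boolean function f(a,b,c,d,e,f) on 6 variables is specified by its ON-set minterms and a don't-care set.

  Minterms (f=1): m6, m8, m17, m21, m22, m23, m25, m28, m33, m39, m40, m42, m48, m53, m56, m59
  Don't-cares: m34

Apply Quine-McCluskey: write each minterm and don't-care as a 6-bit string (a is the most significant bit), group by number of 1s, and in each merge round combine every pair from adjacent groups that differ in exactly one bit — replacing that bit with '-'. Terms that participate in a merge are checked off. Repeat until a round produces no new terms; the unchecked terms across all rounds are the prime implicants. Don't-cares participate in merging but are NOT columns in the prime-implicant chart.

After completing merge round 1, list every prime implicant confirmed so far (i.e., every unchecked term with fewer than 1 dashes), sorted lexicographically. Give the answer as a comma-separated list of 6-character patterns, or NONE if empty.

[col 0] 000110*, 001000*, 010001*, 010101*, 010110*, 010111*, 011001*, 011100, 100001, 100010*, 100111, 101000*, 101010*, 110000*, 110101*, 111000*, 111011
[col 1] -01000, -10101, 0-0110, 01-001, 010-01, 0101-1, 01011-, 1-1000, 10-010, 1010-0, 11-000
Prime implicants: -01000, -10101, 0-0110, 01-001, 010-01, 0101-1, 01011-, 011100, 1-1000, 10-010, 100001, 100111, 1010-0, 11-000, 111011

011100, 100001, 100111, 111011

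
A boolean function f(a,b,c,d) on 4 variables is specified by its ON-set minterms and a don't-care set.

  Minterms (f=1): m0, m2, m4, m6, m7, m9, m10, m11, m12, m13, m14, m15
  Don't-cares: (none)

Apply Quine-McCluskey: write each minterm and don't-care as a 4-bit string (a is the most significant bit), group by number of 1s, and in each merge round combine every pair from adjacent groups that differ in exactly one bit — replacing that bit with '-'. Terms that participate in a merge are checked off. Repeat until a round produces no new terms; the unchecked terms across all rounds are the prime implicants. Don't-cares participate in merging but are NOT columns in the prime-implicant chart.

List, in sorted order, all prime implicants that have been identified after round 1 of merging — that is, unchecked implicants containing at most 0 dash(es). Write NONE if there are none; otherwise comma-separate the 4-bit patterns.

size-2^0 implicants → 0000(✓)  0010(✓)  0100(✓)  0110(✓)  0111(✓)  1001(✓)  1010(✓)  1011(✓)  1100(✓)  1101(✓)  1110(✓)  1111(✓)
size-2^1 implicants → -010(✓)  -100(✓)  -110(✓)  -111(✓)  0-00(✓)  0-10(✓)  00-0(✓)  01-0(✓)  011-(✓)  1-01(✓)  1-10(✓)  1-11(✓)  10-1(✓)  101-(✓)  11-0(✓)  11-1(✓)  110-(✓)  111-(✓)
size-2^2 implicants → --10  -1-0  -11-  0--0  1--1  1-1-  11--
Unchecked terms (primes): --10, -1-0, -11-, 0--0, 1--1, 1-1-, 11--

NONE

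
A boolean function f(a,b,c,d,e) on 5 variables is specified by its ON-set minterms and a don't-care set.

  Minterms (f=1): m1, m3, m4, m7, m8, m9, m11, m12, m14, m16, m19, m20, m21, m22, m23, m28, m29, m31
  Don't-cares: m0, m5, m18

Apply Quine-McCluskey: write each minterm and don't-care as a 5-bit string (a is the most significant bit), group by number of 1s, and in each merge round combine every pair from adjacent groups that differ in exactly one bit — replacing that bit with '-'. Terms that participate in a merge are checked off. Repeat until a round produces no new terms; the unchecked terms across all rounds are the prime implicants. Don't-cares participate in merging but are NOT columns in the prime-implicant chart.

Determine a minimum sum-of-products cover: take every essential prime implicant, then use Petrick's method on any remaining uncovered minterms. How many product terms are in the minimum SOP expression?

7

size-2^0 implicants → 00000(✓)  00001(✓)  00011(✓)  00100(✓)  00101(✓)  00111(✓)  01000(✓)  01001(✓)  01011(✓)  01100(✓)  01110(✓)  10000(✓)  10010(✓)  10011(✓)  10100(✓)  10101(✓)  10110(✓)  10111(✓)  11100(✓)  11101(✓)  11111(✓)
size-2^1 implicants → -0000(✓)  -0011(✓)  -0100(✓)  -0101(✓)  -0111(✓)  -1100(✓)  0-000(✓)  0-001(✓)  0-011(✓)  0-100(✓)  00-00(✓)  00-01(✓)  00-11(✓)  000-1(✓)  0000-(✓)  001-1(✓)  0010-(✓)  01-00(✓)  010-1(✓)  0100-(✓)  011-0  1-100(✓)  1-101(✓)  1-111(✓)  10-00(✓)  10-10(✓)  10-11(✓)  100-0(✓)  1001-(✓)  101-0(✓)  101-1(✓)  1010-(✓)  1011-(✓)  111-1(✓)  1110-(✓)
size-2^2 implicants → --100  -0-00  -0-11  -01-1  -010-  0--00  0-0-1  0-00-  00--1  00-0-  1-1-1  1-10-  10--0  10-1-  101--
Unchecked terms (primes): --100, -0-00, -0-11, -01-1, -010-, 0--00, 0-0-1, 0-00-, 00--1, 00-0-, 011-0, 1-1-1, 1-10-, 10--0, 10-1-, 101--
Minterm coverage:
  m1 ⊆ 0-0-1,0-00-,00--1,00-0-
  m3 ⊆ -0-11,0-0-1,00--1
  m4 ⊆ --100,-0-00,-010-,0--00,00-0-
  m7 ⊆ -0-11,-01-1,00--1
  m8 ⊆ 0--00,0-00-
  m9 ⊆ 0-0-1,0-00-
  m11 ⊆ 0-0-1 [E]
  m12 ⊆ --100,0--00,011-0
  m14 ⊆ 011-0 [E]
  m16 ⊆ -0-00,10--0
  m19 ⊆ -0-11,10-1-
  m20 ⊆ --100,-0-00,-010-,1-10-,10--0,101--
  m21 ⊆ -01-1,-010-,1-1-1,1-10-,101--
  m22 ⊆ 10--0,10-1-,101--
  m23 ⊆ -0-11,-01-1,1-1-1,10-1-,101--
  m28 ⊆ --100,1-10-
  m29 ⊆ 1-1-1,1-10-
  m31 ⊆ 1-1-1 [E]
E = {0-0-1, 011-0, 1-1-1}
Petrick residual → --100, -0-11, 0--00, 10--0
Cover = cd'e' + b'de + a'd'e' + a'c'e + a'bce' + ace + ab'e'  |cover|=7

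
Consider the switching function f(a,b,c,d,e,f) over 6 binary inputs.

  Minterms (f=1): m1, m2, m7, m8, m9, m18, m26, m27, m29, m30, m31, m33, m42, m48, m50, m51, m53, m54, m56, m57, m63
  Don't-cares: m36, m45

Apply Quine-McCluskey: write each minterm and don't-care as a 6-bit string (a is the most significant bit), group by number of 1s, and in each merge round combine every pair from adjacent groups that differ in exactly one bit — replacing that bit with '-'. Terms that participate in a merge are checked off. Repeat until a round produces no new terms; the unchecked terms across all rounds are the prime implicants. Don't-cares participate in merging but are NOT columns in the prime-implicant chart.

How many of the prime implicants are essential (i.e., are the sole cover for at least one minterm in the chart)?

Round 0: 000001✓ 000010✓ 000111 001000✓ 001001✓ 010010✓ 011010✓ 011011✓ 011101✓ 011110✓ 011111✓ 100001✓ 100100 101010 101101 110000✓ 110010✓ 110011✓ 110101 110110✓ 111000✓ 111001✓ 111111✓
Round 1: -00001 -10010 -11111 0-0010 00-001 00100- 01-010 011-10✓ 011-11✓ 01101-✓ 0111-1 01111-✓ 11-000 110-10 1100-0 11001- 11100-
Round 2: 011-1-
PIs = {-00001, -10010, -11111, 0-0010, 00-001, 000111, 00100-, 01-010, 011-1-, 0111-1, 100100, 101010, 101101, 11-000, 110-10, 1100-0, 11001-, 110101, 11100-}
Coverage chart:
  m1: -00001,00-001
  m2: 0-0010 ←essential
  m7: 000111 ←essential
  m8: 00100- ←essential
  m9: 00-001,00100-
  m18: -10010,0-0010,01-010
  m26: 01-010,011-1-
  m27: 011-1- ←essential
  m29: 0111-1 ←essential
  m30: 011-1- ←essential
  m31: -11111,011-1-,0111-1
  m33: -00001 ←essential
  m42: 101010 ←essential
  m48: 11-000,1100-0
  m50: -10010,110-10,1100-0,11001-
  m51: 11001- ←essential
  m53: 110101 ←essential
  m54: 110-10 ←essential
  m56: 11-000,11100-
  m57: 11100- ←essential
  m63: -11111 ←essential
Essential: -00001, -11111, 0-0010, 000111, 00100-, 011-1-, 0111-1, 101010, 110-10, 11001-, 110101, 11100-

12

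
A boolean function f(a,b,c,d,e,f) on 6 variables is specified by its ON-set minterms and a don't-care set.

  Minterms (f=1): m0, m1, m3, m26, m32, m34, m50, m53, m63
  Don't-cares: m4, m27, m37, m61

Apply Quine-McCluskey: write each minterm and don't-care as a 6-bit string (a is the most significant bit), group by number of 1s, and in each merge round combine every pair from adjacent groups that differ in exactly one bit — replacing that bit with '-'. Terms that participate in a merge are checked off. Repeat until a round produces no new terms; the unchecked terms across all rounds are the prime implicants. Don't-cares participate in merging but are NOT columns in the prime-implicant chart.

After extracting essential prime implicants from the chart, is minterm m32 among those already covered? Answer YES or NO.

Round 0: 000000✓ 000001✓ 000011✓ 000100✓ 011010✓ 011011✓ 100000✓ 100010✓ 100101✓ 110010✓ 110101✓ 111101✓ 111111✓
Round 1: -00000 000-00 0000-1 00000- 01101- 1-0010 1-0101 1000-0 11-101 1111-1
PIs = {-00000, 000-00, 0000-1, 00000-, 01101-, 1-0010, 1-0101, 1000-0, 11-101, 1111-1}
Coverage chart:
  m0: -00000,000-00,00000-
  m1: 0000-1,00000-
  m3: 0000-1 ←essential
  m26: 01101- ←essential
  m32: -00000,1000-0
  m34: 1-0010,1000-0
  m50: 1-0010 ←essential
  m53: 1-0101,11-101
  m63: 1111-1 ←essential
Essential: 0000-1, 01101-, 1-0010, 1111-1

NO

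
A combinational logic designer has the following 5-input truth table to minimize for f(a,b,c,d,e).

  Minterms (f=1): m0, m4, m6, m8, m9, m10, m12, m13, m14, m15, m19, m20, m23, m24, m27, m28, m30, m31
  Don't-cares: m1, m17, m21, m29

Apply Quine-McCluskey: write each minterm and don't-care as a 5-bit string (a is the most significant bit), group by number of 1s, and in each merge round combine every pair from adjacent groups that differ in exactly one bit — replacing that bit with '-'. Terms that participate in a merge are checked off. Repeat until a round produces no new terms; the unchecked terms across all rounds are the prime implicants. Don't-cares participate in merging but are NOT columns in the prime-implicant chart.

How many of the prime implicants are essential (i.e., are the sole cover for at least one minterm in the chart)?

size-2^0 implicants → 00000(✓)  00001(✓)  00100(✓)  00110(✓)  01000(✓)  01001(✓)  01010(✓)  01100(✓)  01101(✓)  01110(✓)  01111(✓)  10001(✓)  10011(✓)  10100(✓)  10101(✓)  10111(✓)  11000(✓)  11011(✓)  11100(✓)  11101(✓)  11110(✓)  11111(✓)
size-2^1 implicants → -0001  -0100(✓)  -1000(✓)  -1100(✓)  -1101(✓)  -1110(✓)  -1111(✓)  0-000(✓)  0-001(✓)  0-100(✓)  0-110(✓)  00-00(✓)  0000-(✓)  001-0(✓)  01-00(✓)  01-01(✓)  01-10(✓)  010-0(✓)  0100-(✓)  011-0(✓)  011-1(✓)  0110-(✓)  0111-(✓)  1-011(✓)  1-100(✓)  1-101(✓)  1-111(✓)  10-01(✓)  10-11(✓)  100-1(✓)  101-1(✓)  1010-(✓)  11-00(✓)  11-11(✓)  111-0(✓)  111-1(✓)  1110-(✓)  1111-(✓)
size-2^2 implicants → --100  -1-00  -11-0(✓)  -11-1(✓)  -110-(✓)  -111-(✓)  0--00  0-00-  0-1-0  01--0  01-0-  011--(✓)  1--11  1-1-1  1-10-  10--1  111--(✓)
size-2^3 implicants → -11--
Unchecked terms (primes): --100, -0001, -1-00, -11--, 0--00, 0-00-, 0-1-0, 01--0, 01-0-, 1--11, 1-1-1, 1-10-, 10--1
Minterm coverage:
  m0 ⊆ 0--00,0-00-
  m4 ⊆ --100,0--00,0-1-0
  m6 ⊆ 0-1-0 [E]
  m8 ⊆ -1-00,0--00,0-00-,01--0,01-0-
  m9 ⊆ 0-00-,01-0-
  m10 ⊆ 01--0 [E]
  m12 ⊆ --100,-1-00,-11--,0--00,0-1-0,01--0,01-0-
  m13 ⊆ -11--,01-0-
  m14 ⊆ -11--,0-1-0,01--0
  m15 ⊆ -11-- [E]
  m19 ⊆ 1--11,10--1
  m20 ⊆ --100,1-10-
  m23 ⊆ 1--11,1-1-1,10--1
  m24 ⊆ -1-00 [E]
  m27 ⊆ 1--11 [E]
  m28 ⊆ --100,-1-00,-11--,1-10-
  m30 ⊆ -11-- [E]
  m31 ⊆ -11--,1--11,1-1-1
E = {-1-00, -11--, 0-1-0, 01--0, 1--11}

5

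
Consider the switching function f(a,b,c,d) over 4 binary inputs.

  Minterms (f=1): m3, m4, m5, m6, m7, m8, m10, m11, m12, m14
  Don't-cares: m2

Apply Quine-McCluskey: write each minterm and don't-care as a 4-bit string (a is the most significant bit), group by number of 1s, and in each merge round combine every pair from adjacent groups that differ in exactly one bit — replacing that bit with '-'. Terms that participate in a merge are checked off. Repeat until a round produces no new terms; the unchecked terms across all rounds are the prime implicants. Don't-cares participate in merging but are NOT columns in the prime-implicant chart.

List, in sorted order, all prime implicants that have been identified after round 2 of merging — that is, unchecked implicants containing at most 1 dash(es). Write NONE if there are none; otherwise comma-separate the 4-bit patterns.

NONE

size-2^0 implicants → 0010(✓)  0011(✓)  0100(✓)  0101(✓)  0110(✓)  0111(✓)  1000(✓)  1010(✓)  1011(✓)  1100(✓)  1110(✓)
size-2^1 implicants → -010(✓)  -011(✓)  -100(✓)  -110(✓)  0-10(✓)  0-11(✓)  001-(✓)  01-0(✓)  01-1(✓)  010-(✓)  011-(✓)  1-00(✓)  1-10(✓)  10-0(✓)  101-(✓)  11-0(✓)
size-2^2 implicants → --10  -01-  -1-0  0-1-  01--  1--0
Unchecked terms (primes): --10, -01-, -1-0, 0-1-, 01--, 1--0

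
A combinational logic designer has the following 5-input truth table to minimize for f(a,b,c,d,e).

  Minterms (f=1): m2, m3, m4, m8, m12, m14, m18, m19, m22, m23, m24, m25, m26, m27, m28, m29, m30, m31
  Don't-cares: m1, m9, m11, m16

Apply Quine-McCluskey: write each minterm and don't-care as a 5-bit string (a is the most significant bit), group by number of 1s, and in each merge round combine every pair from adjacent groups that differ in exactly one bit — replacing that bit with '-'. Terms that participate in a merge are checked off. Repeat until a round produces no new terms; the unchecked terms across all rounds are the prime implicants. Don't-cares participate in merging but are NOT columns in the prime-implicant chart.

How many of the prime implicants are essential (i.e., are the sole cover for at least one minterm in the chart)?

[col 0] 00001*, 00010*, 00011*, 00100*, 01000*, 01001*, 01011*, 01100*, 01110*, 10000*, 10010*, 10011*, 10110*, 10111*, 11000*, 11001*, 11010*, 11011*, 11100*, 11101*, 11110*, 11111*
[col 1] -0010*, -0011*, -1000*, -1001*, -1011*, -1100*, -1110*, 0-001*, 0-011*, 0-100, 000-1*, 0001-*, 01-00*, 010-1*, 0100-*, 011-0*, 1-000*, 1-010*, 1-011*, 1-110*, 1-111*, 10-10*, 10-11*, 100-0*, 1001-*, 1011-*, 11-00*, 11-01*, 11-10*, 11-11*, 110-0*, 110-1*, 1100-*, 1101-*, 111-0*, 111-1*, 1110-*, 1111-*
[col 2] --011, -001-, -1-00, -10-1, -100-, -11-0, 0-0-1, 1--10*, 1--11*, 1-0-0, 1-01-*, 1-11-*, 10-1-*, 11--0*, 11--1*, 11-0-*, 11-1-*, 110--*, 111--*
[col 3] 1--1-, 11---
Prime implicants: --011, -001-, -1-00, -10-1, -100-, -11-0, 0-0-1, 0-100, 1--1-, 1-0-0, 11---
PI chart (minterm → PIs covering it):
  2 | -001-  (sole → essential)
  3 | --011,-001-,0-0-1
  4 | 0-100  (sole → essential)
  8 | -1-00,-100-
  12 | -1-00,-11-0,0-100
  14 | -11-0  (sole → essential)
  18 | -001-,1--1-,1-0-0
  19 | --011,-001-,1--1-
  22 | 1--1-  (sole → essential)
  23 | 1--1-  (sole → essential)
  24 | -1-00,-100-,1-0-0,11---
  25 | -10-1,-100-,11---
  26 | 1--1-,1-0-0,11---
  27 | --011,-10-1,1--1-,11---
  28 | -1-00,-11-0,11---
  29 | 11---  (sole → essential)
  30 | -11-0,1--1-,11---
  31 | 1--1-,11---
Essential prime implicants: -001-, -11-0, 0-100, 1--1-, 11---

5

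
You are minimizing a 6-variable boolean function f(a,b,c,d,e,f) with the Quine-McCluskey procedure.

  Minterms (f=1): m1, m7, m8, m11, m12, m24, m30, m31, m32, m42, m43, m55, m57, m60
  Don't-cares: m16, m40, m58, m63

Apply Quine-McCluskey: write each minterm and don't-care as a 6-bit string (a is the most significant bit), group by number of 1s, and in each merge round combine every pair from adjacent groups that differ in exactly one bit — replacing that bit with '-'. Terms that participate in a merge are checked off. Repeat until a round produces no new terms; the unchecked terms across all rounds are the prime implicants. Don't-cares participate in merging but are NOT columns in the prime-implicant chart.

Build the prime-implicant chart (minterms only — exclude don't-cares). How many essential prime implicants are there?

9

Round 0: 000001 000111 001000✓ 001011✓ 001100✓ 010000✓ 011000✓ 011110✓ 011111✓ 100000✓ 101000✓ 101010✓ 101011✓ 110111✓ 111001 111010✓ 111100 111111✓
Round 1: -01000 -01011 -11111 0-1000 001-00 01-000 01111- 1-1010 10-000 1010-0 10101- 11-111
PIs = {-01000, -01011, -11111, 0-1000, 000001, 000111, 001-00, 01-000, 01111-, 1-1010, 10-000, 1010-0, 10101-, 11-111, 111001, 111100}
Coverage chart:
  m1: 000001 ←essential
  m7: 000111 ←essential
  m8: -01000,0-1000,001-00
  m11: -01011 ←essential
  m12: 001-00 ←essential
  m24: 0-1000,01-000
  m30: 01111- ←essential
  m31: -11111,01111-
  m32: 10-000 ←essential
  m42: 1-1010,1010-0,10101-
  m43: -01011,10101-
  m55: 11-111 ←essential
  m57: 111001 ←essential
  m60: 111100 ←essential
Essential: -01011, 000001, 000111, 001-00, 01111-, 10-000, 11-111, 111001, 111100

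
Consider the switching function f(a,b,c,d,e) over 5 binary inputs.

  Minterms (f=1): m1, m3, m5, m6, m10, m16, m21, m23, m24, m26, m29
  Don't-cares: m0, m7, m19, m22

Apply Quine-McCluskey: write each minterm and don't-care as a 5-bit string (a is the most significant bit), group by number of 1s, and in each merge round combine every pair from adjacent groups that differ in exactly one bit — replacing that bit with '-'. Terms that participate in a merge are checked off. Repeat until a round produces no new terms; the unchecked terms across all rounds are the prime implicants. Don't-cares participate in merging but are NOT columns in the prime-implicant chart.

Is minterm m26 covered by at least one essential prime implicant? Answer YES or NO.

[col 0] 00000*, 00001*, 00011*, 00101*, 00110*, 00111*, 01010*, 10000*, 10011*, 10101*, 10110*, 10111*, 11000*, 11010*, 11101*
[col 1] -0000, -0011*, -0101*, -0110*, -0111*, -1010, 00-01*, 00-11*, 000-1*, 0000-, 001-1*, 0011-*, 1-000, 1-101, 10-11*, 101-1*, 1011-*, 110-0
[col 2] -0-11, -01-1, -011-, 00--1
Prime implicants: -0-11, -0000, -01-1, -011-, -1010, 00--1, 0000-, 1-000, 1-101, 110-0
PI chart (minterm → PIs covering it):
  1 | 00--1,0000-
  3 | -0-11,00--1
  5 | -01-1,00--1
  6 | -011-  (sole → essential)
  10 | -1010  (sole → essential)
  16 | -0000,1-000
  21 | -01-1,1-101
  23 | -0-11,-01-1,-011-
  24 | 1-000,110-0
  26 | -1010,110-0
  29 | 1-101  (sole → essential)
Essential prime implicants: -011-, -1010, 1-101

YES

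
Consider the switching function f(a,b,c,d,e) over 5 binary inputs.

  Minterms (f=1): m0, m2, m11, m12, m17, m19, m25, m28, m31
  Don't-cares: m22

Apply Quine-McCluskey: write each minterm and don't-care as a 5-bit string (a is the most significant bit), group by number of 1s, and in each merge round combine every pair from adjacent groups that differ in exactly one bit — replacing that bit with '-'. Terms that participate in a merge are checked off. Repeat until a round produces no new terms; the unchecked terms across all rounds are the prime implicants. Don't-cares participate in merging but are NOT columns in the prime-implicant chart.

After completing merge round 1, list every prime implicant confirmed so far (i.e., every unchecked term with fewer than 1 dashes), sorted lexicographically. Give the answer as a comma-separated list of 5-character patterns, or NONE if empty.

01011, 10110, 11111

[col 0] 00000*, 00010*, 01011, 01100*, 10001*, 10011*, 10110, 11001*, 11100*, 11111
[col 1] -1100, 000-0, 1-001, 100-1
Prime implicants: -1100, 000-0, 01011, 1-001, 100-1, 10110, 11111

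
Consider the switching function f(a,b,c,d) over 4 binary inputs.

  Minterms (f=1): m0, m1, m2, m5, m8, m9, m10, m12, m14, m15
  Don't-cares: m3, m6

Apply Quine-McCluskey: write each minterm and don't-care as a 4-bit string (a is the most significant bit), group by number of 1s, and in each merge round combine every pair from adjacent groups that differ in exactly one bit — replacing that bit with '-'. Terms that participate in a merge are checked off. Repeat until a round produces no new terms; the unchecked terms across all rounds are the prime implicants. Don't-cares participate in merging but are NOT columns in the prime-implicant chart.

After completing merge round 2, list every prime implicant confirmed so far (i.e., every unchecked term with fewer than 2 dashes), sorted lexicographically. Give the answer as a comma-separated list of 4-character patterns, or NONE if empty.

0-01, 111-

Round 0: 0000✓ 0001✓ 0010✓ 0011✓ 0101✓ 0110✓ 1000✓ 1001✓ 1010✓ 1100✓ 1110✓ 1111✓
Round 1: -000✓ -001✓ -010✓ -110✓ 0-01 0-10✓ 00-0✓ 00-1✓ 000-✓ 001-✓ 1-00✓ 1-10✓ 10-0✓ 100-✓ 11-0✓ 111-
Round 2: --10 -0-0 -00- 00-- 1--0
PIs = {--10, -0-0, -00-, 0-01, 00--, 1--0, 111-}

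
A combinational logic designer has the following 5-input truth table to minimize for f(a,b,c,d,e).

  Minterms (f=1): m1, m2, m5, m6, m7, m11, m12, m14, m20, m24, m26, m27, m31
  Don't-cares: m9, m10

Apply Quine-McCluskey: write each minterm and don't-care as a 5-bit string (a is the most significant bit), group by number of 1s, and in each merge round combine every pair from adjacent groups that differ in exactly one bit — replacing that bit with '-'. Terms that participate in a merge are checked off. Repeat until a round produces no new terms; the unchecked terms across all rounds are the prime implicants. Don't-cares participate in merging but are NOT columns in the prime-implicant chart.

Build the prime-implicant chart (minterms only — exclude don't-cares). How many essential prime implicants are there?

size-2^0 implicants → 00001(✓)  00010(✓)  00101(✓)  00110(✓)  00111(✓)  01001(✓)  01010(✓)  01011(✓)  01100(✓)  01110(✓)  10100  11000(✓)  11010(✓)  11011(✓)  11111(✓)
size-2^1 implicants → -1010(✓)  -1011(✓)  0-001  0-010(✓)  0-110(✓)  00-01  00-10(✓)  001-1  0011-  01-10(✓)  010-1  0101-(✓)  011-0  11-11  110-0  1101-(✓)
size-2^2 implicants → -101-  0--10
Unchecked terms (primes): -101-, 0--10, 0-001, 00-01, 001-1, 0011-, 010-1, 011-0, 10100, 11-11, 110-0
Minterm coverage:
  m1 ⊆ 0-001,00-01
  m2 ⊆ 0--10 [E]
  m5 ⊆ 00-01,001-1
  m6 ⊆ 0--10,0011-
  m7 ⊆ 001-1,0011-
  m11 ⊆ -101-,010-1
  m12 ⊆ 011-0 [E]
  m14 ⊆ 0--10,011-0
  m20 ⊆ 10100 [E]
  m24 ⊆ 110-0 [E]
  m26 ⊆ -101-,110-0
  m27 ⊆ -101-,11-11
  m31 ⊆ 11-11 [E]
E = {0--10, 011-0, 10100, 11-11, 110-0}

5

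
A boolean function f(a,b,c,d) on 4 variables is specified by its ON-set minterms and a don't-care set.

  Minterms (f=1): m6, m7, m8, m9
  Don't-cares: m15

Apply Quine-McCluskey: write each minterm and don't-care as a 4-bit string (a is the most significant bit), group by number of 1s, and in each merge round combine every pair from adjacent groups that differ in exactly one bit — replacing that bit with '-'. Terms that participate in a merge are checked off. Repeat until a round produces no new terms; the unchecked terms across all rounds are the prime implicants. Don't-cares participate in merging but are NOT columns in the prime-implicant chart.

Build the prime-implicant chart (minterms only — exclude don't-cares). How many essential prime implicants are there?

Round 0: 0110✓ 0111✓ 1000✓ 1001✓ 1111✓
Round 1: -111 011- 100-
PIs = {-111, 011-, 100-}
Coverage chart:
  m6: 011- ←essential
  m7: -111,011-
  m8: 100- ←essential
  m9: 100- ←essential
Essential: 011-, 100-

2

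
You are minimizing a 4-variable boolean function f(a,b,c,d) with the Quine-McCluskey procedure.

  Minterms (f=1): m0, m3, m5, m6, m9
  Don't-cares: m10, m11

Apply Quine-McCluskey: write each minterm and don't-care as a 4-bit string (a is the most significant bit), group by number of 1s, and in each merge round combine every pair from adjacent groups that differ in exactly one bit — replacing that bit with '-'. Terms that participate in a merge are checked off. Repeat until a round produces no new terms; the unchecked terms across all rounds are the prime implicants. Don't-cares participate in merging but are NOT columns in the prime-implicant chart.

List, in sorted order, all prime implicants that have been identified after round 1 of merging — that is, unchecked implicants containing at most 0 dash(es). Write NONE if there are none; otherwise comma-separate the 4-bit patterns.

size-2^0 implicants → 0000  0011(✓)  0101  0110  1001(✓)  1010(✓)  1011(✓)
size-2^1 implicants → -011  10-1  101-
Unchecked terms (primes): -011, 0000, 0101, 0110, 10-1, 101-

0000, 0101, 0110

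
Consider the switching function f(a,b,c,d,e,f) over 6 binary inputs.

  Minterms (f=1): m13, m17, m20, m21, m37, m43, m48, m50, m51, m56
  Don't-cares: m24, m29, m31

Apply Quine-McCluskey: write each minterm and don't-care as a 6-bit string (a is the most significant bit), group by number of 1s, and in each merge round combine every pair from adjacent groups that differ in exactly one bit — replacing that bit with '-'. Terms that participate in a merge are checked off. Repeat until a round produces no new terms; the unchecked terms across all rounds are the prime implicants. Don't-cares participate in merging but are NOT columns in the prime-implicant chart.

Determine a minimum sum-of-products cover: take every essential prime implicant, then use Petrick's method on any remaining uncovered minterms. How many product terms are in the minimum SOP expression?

7

Round 0: 001101✓ 010001✓ 010100✓ 010101✓ 011000✓ 011101✓ 011111✓ 100101 101011 110000✓ 110010✓ 110011✓ 111000✓
Round 1: -11000 0-1101 01-101 010-01 01010- 0111-1 11-000 1100-0 11001-
PIs = {-11000, 0-1101, 01-101, 010-01, 01010-, 0111-1, 100101, 101011, 11-000, 1100-0, 11001-}
Coverage chart:
  m13: 0-1101 ←essential
  m17: 010-01 ←essential
  m20: 01010- ←essential
  m21: 01-101,010-01,01010-
  m37: 100101 ←essential
  m43: 101011 ←essential
  m48: 11-000,1100-0
  m50: 1100-0,11001-
  m51: 11001- ←essential
  m56: -11000,11-000
Essential: 0-1101, 010-01, 01010-, 100101, 101011, 11001-
Petrick residual → 11-000
Min cover (7 terms): a'cde'f + a'bc'e'f + a'bc'de' + ab'c'de'f + ab'cd'ef + abd'e'f' + abc'd'e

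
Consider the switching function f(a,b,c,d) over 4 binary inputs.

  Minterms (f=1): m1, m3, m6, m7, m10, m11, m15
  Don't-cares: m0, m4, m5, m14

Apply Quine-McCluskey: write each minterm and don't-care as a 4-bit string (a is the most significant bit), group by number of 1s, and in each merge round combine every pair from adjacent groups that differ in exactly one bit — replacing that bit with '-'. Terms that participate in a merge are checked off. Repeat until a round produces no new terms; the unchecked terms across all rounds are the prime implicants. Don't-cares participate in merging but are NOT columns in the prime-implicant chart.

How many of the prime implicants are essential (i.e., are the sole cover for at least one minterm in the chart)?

size-2^0 implicants → 0000(✓)  0001(✓)  0011(✓)  0100(✓)  0101(✓)  0110(✓)  0111(✓)  1010(✓)  1011(✓)  1110(✓)  1111(✓)
size-2^1 implicants → -011(✓)  -110(✓)  -111(✓)  0-00(✓)  0-01(✓)  0-11(✓)  00-1(✓)  000-(✓)  01-0(✓)  01-1(✓)  010-(✓)  011-(✓)  1-10(✓)  1-11(✓)  101-(✓)  111-(✓)
size-2^2 implicants → --11  -11-  0--1  0-0-  01--  1-1-
Unchecked terms (primes): --11, -11-, 0--1, 0-0-, 01--, 1-1-
Minterm coverage:
  m1 ⊆ 0--1,0-0-
  m3 ⊆ --11,0--1
  m6 ⊆ -11-,01--
  m7 ⊆ --11,-11-,0--1,01--
  m10 ⊆ 1-1- [E]
  m11 ⊆ --11,1-1-
  m15 ⊆ --11,-11-,1-1-
E = {1-1-}

1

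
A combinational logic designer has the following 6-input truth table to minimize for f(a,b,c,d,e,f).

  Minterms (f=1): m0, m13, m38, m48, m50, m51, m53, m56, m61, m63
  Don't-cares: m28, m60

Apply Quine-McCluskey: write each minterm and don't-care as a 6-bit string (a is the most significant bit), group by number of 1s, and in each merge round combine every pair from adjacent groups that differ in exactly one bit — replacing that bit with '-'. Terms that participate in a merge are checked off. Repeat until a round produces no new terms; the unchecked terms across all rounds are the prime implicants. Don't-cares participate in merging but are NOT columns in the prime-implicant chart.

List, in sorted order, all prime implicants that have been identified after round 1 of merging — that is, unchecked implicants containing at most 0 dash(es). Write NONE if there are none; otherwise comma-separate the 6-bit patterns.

000000, 001101, 100110

[col 0] 000000, 001101, 011100*, 100110, 110000*, 110010*, 110011*, 110101*, 111000*, 111100*, 111101*, 111111*
[col 1] -11100, 11-000, 11-101, 1100-0, 11001-, 111-00, 1111-1, 11110-
Prime implicants: -11100, 000000, 001101, 100110, 11-000, 11-101, 1100-0, 11001-, 111-00, 1111-1, 11110-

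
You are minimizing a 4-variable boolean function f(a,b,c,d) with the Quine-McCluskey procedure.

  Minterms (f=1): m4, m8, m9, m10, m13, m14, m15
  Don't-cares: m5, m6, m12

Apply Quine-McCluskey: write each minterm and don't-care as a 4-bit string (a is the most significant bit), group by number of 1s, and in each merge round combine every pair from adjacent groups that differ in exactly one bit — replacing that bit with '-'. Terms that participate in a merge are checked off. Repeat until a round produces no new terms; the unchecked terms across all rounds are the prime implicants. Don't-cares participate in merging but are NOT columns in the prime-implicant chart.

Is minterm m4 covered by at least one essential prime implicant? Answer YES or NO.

NO

size-2^0 implicants → 0100(✓)  0101(✓)  0110(✓)  1000(✓)  1001(✓)  1010(✓)  1100(✓)  1101(✓)  1110(✓)  1111(✓)
size-2^1 implicants → -100(✓)  -101(✓)  -110(✓)  01-0(✓)  010-(✓)  1-00(✓)  1-01(✓)  1-10(✓)  10-0(✓)  100-(✓)  11-0(✓)  11-1(✓)  110-(✓)  111-(✓)
size-2^2 implicants → -1-0  -10-  1--0  1-0-  11--
Unchecked terms (primes): -1-0, -10-, 1--0, 1-0-, 11--
Minterm coverage:
  m4 ⊆ -1-0,-10-
  m8 ⊆ 1--0,1-0-
  m9 ⊆ 1-0- [E]
  m10 ⊆ 1--0 [E]
  m13 ⊆ -10-,1-0-,11--
  m14 ⊆ -1-0,1--0,11--
  m15 ⊆ 11-- [E]
E = {1--0, 1-0-, 11--}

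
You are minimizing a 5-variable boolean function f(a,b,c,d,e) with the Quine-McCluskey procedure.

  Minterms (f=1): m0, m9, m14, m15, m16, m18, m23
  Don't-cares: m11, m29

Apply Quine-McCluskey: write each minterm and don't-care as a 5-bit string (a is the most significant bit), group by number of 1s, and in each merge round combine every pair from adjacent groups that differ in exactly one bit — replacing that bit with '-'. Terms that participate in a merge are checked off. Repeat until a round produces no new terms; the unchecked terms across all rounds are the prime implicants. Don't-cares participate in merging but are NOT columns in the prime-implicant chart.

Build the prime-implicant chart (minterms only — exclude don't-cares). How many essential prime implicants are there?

5

size-2^0 implicants → 00000(✓)  01001(✓)  01011(✓)  01110(✓)  01111(✓)  10000(✓)  10010(✓)  10111  11101
size-2^1 implicants → -0000  01-11  010-1  0111-  100-0
Unchecked terms (primes): -0000, 01-11, 010-1, 0111-, 100-0, 10111, 11101
Minterm coverage:
  m0 ⊆ -0000 [E]
  m9 ⊆ 010-1 [E]
  m14 ⊆ 0111- [E]
  m15 ⊆ 01-11,0111-
  m16 ⊆ -0000,100-0
  m18 ⊆ 100-0 [E]
  m23 ⊆ 10111 [E]
E = {-0000, 010-1, 0111-, 100-0, 10111}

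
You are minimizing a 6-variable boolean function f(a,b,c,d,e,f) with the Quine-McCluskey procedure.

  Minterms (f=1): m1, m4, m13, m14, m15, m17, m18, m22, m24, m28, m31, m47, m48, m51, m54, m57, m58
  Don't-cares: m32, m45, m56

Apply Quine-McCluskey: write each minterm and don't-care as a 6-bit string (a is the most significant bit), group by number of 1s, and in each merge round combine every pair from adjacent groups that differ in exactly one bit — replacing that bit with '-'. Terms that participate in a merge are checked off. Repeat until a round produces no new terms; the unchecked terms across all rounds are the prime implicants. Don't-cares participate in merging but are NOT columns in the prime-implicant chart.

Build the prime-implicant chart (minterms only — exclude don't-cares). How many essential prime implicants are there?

11

[col 0] 000001*, 000100, 001101*, 001110*, 001111*, 010001*, 010010*, 010110*, 011000*, 011100*, 011111*, 100000*, 101101*, 101111*, 110000*, 110011, 110110*, 111000*, 111001*, 111010*
[col 1] -01101*, -01111*, -10110, -11000, 0-0001, 0-1111, 0011-1*, 00111-, 010-10, 011-00, 1-0000, 1011-1*, 11-000, 1110-0, 11100-
[col 2] -011-1
Prime implicants: -011-1, -10110, -11000, 0-0001, 0-1111, 000100, 00111-, 010-10, 011-00, 1-0000, 11-000, 110011, 1110-0, 11100-
PI chart (minterm → PIs covering it):
  1 | 0-0001  (sole → essential)
  4 | 000100  (sole → essential)
  13 | -011-1  (sole → essential)
  14 | 00111-  (sole → essential)
  15 | -011-1,0-1111,00111-
  17 | 0-0001  (sole → essential)
  18 | 010-10  (sole → essential)
  22 | -10110,010-10
  24 | -11000,011-00
  28 | 011-00  (sole → essential)
  31 | 0-1111  (sole → essential)
  47 | -011-1  (sole → essential)
  48 | 1-0000,11-000
  51 | 110011  (sole → essential)
  54 | -10110  (sole → essential)
  57 | 11100-  (sole → essential)
  58 | 1110-0  (sole → essential)
Essential prime implicants: -011-1, -10110, 0-0001, 0-1111, 000100, 00111-, 010-10, 011-00, 110011, 1110-0, 11100-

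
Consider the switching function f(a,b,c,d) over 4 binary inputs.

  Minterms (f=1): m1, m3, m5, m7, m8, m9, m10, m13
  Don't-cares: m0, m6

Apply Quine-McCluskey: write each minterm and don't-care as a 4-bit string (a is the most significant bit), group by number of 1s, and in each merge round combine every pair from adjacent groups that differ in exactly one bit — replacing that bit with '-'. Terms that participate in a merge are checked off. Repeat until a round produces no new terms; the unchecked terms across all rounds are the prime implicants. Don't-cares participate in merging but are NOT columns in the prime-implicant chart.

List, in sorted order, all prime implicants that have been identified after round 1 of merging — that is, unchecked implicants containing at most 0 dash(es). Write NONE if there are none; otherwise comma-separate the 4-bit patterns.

NONE

[col 0] 0000*, 0001*, 0011*, 0101*, 0110*, 0111*, 1000*, 1001*, 1010*, 1101*
[col 1] -000*, -001*, -101*, 0-01*, 0-11*, 00-1*, 000-*, 01-1*, 011-, 1-01*, 10-0, 100-*
[col 2] --01, -00-, 0--1
Prime implicants: --01, -00-, 0--1, 011-, 10-0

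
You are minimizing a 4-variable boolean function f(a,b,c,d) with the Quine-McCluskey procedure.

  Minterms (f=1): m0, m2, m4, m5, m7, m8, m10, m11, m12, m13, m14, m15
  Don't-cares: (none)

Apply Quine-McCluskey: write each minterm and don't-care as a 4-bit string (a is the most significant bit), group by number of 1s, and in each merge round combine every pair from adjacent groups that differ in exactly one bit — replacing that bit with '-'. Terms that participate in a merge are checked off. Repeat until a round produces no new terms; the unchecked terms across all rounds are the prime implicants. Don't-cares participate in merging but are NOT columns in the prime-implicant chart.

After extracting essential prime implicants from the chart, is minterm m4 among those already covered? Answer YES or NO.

NO

size-2^0 implicants → 0000(✓)  0010(✓)  0100(✓)  0101(✓)  0111(✓)  1000(✓)  1010(✓)  1011(✓)  1100(✓)  1101(✓)  1110(✓)  1111(✓)
size-2^1 implicants → -000(✓)  -010(✓)  -100(✓)  -101(✓)  -111(✓)  0-00(✓)  00-0(✓)  01-1(✓)  010-(✓)  1-00(✓)  1-10(✓)  1-11(✓)  10-0(✓)  101-(✓)  11-0(✓)  11-1(✓)  110-(✓)  111-(✓)
size-2^2 implicants → --00  -0-0  -1-1  -10-  1--0  1-1-  11--
Unchecked terms (primes): --00, -0-0, -1-1, -10-, 1--0, 1-1-, 11--
Minterm coverage:
  m0 ⊆ --00,-0-0
  m2 ⊆ -0-0 [E]
  m4 ⊆ --00,-10-
  m5 ⊆ -1-1,-10-
  m7 ⊆ -1-1 [E]
  m8 ⊆ --00,-0-0,1--0
  m10 ⊆ -0-0,1--0,1-1-
  m11 ⊆ 1-1- [E]
  m12 ⊆ --00,-10-,1--0,11--
  m13 ⊆ -1-1,-10-,11--
  m14 ⊆ 1--0,1-1-,11--
  m15 ⊆ -1-1,1-1-,11--
E = {-0-0, -1-1, 1-1-}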